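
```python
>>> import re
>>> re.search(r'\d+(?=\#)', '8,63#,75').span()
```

(2, 4)

The `(?=…)`/`(?<=…)` assertion just peeks at neighbouring text; it doesn't advance the match position.
The match spans [2:4] → '63'.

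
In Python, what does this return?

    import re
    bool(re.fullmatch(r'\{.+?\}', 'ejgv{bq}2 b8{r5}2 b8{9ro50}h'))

`re.fullmatch` requires the pattern to consume the entire string.
Here the string isn't matched end-to-end, so the call returns None, and `bool(None)` is False.

False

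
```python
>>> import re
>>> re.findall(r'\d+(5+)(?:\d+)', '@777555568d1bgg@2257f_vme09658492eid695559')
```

['5', '5', '5', '5']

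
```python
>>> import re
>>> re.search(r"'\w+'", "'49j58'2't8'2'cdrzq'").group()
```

"'49j58'"

The match spans [0:7] → "'49j58'".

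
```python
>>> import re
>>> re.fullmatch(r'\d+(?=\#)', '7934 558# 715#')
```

The positive lookaround only admits positions where the adjacent text matches; those characters stay outside the span.
For `fullmatch`, every character of the input must be accounted for by the pattern.
Here there's no way to consume every character, so the call returns None.

None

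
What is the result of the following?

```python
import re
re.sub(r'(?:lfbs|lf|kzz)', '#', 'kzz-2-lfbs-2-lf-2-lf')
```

'#-2-#-2-#-2-#'

Branches in `(...|...)` are attempted left-to-right; the first branch that allows the whole pattern to succeed is taken.
Matches: at [0:3] → 'kzz'; at [6:10] → 'lfbs'; at [13:15] → 'lf'; at [18:20] → 'lf'.
Every occurrence is swapped for '#'.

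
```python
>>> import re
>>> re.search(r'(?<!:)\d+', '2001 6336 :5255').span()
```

(0, 4)

Because the assertion is negative and zero-width, positions next to the forbidden text are skipped.
The match spans [0:4] → '2001'.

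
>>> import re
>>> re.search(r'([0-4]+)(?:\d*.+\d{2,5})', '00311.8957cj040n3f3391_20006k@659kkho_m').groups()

This matches one or more of a character in [0-4] (captured); then zero or more of a digit, then one or more of any character, then 2 to 5 of a digit (non-capturing group).
`search` walks the string left to right and returns the first match it finds.
The match spans [0:33] → '00311.8957cj040n3f3391_20006k@659'.
Captured: group 1 = '00311'.

('00311',)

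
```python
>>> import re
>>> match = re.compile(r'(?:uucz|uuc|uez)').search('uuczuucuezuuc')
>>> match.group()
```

'uucz'

The regex engine tests alternatives in the order written; an earlier branch that matches wins even if a later one would match more.
The match spans [0:4] → 'uucz'.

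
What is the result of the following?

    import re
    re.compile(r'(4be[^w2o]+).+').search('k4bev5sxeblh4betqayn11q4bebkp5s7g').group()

'4bev5sxeblh4betqayn11q4bebkp5s7g'

This matches the literal '4be', then one or more of any character except [w2o] (captured); then one or more of any character.
The match spans [1:33] → '4bev5sxeblh4betqayn11q4bebkp5s7g'.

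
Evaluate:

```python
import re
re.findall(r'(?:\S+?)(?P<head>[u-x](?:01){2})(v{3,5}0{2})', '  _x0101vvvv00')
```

[('x0101', 'vvvv00')]

This matches one or more of a non-whitespace character (lazy) (non-capturing group); then a character in [u-x], then the literal '01' repeated 2 times (captured as 'head'); then 3 to 5 of the literal 'v', then exactly 2 of the literal '0' (captured).
Matches: at [2:14] match '_x0101vvvv00', groups = ('x0101', 'vvvv00').
With 2 capturing groups, `findall` returns a 2-tuple per match.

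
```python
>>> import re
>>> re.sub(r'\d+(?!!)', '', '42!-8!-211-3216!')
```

Because the assertion is negative and zero-width, positions next to the forbidden text are skipped.
Every occurrence is swapped for ''.

'2!-8!--6!'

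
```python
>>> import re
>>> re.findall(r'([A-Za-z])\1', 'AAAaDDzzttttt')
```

The backreference `\1` re-matches whatever the first group consumed, character for character.
Because there's exactly one group, `findall` drops the full match and keeps group 1 from each hit.

['A', 'D', 'z', 't', 't']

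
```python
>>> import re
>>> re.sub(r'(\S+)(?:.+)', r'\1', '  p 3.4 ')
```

`\1` in the replacement pulls in group 1's text for each match.

'  p'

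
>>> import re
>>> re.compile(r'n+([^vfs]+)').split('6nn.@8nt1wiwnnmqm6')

The pattern matches one or more of a literal 'n'; then one or more of any character except [vfs] (captured).
Matches to split on: at [1:18] → 'nn.@8nt1wiwnnmqm6'.
The group in the pattern means `split` returns the separators' captures alongside the pieces.

['6', '.@8nt1wiwnnmqm6', '']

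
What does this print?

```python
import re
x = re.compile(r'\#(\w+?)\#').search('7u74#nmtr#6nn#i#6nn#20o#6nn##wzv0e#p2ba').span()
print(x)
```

(4, 10)

`re.search` scans for the first position where the pattern succeeds.
The match spans [4:10] → '#nmtr#'.
Captured: group 1 = 'nmtr'.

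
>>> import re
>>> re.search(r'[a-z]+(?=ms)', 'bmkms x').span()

The lookaround is zero-width — it requires the adjacent text to match without consuming it, so the asserted text isn't part of the match.
The match spans [0:3] → 'bmk'.

(0, 3)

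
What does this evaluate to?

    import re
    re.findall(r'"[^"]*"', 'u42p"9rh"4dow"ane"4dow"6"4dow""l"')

['"9rh"', '"ane"', '"6"', '""']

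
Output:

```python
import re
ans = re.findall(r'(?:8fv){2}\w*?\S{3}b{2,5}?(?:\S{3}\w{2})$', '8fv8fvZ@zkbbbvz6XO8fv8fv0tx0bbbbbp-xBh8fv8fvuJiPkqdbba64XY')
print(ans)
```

['8fv8fvuJiPkqdbba64XY']

The pattern matches the literal '8fv' repeated 2 times, then zero or more of a word character (lazy); then exactly 3 of a non-whitespace character, then 2 to 5 of a literal 'b' (lazy); then exactly 3 of a non-whitespace character, then exactly 2 of a word character (non-capturing group); then anchored at the end.
Scanning left to right: at [38:58] → '8fv8fvuJiPkqdbba64XY'.
`findall` yields the raw match text (1 of them) because the pattern has no groups.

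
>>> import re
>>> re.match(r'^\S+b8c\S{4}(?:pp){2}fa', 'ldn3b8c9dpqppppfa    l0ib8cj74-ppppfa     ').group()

'ldn3b8c9dpqppppfa'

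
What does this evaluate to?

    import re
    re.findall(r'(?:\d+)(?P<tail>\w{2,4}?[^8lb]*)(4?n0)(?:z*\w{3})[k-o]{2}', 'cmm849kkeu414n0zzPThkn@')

[('kkeu414', 'n0')]

Pattern: one or more of a digit (non-capturing group); then 2 to 4 of a word character (lazy), then zero or more of any character except [8lb] (captured as 'tail'); then optionally a literal '4', then the literal 'n0' (captured); then zero or more of a literal 'z', then exactly 3 of a word character (non-capturing group); then exactly 2 of a character in [k-o].
Scanning left to right: at [3:22] match '849kkeu414n0zzPThkn', groups = ('kkeu414', 'n0').
With 2 capturing groups, `findall` returns a 2-tuple per match.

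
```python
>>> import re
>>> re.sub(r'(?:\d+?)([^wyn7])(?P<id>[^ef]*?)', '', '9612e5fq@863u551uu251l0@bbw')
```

'eq@ubbw'

The pattern matches one or more of a digit (lazy) (non-capturing group); then any character except [wyn7] (captured); then zero or more of any character except [ef] (lazy) (captured as 'id').
The `?` after the quantifier makes it lazy — it takes as little as possible before letting the rest of the pattern try.
Matches: at [0:2] → '96'; at [2:4] → '12'; at [5:7] → '5f'; at [9:11] → '86'; at [11:13] → '3u'; ….
Every occurrence is swapped for ''.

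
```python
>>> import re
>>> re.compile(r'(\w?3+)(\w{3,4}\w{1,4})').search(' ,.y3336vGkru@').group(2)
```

'6vGkru'

The match spans [3:13] → 'y3336vGkru'.
Captured: group 1 = 'y333', group 2 = '6vGkru'.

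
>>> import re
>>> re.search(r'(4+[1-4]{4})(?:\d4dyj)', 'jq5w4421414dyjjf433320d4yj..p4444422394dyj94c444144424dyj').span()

(4, 14)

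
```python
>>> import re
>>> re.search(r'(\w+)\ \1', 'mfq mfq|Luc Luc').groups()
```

('mfq',)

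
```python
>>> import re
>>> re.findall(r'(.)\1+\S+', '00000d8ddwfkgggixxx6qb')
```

['0']

`\1` has to match the exact text group 1 already captured.
With a single group, `findall` returns only what that group captured — 1 item.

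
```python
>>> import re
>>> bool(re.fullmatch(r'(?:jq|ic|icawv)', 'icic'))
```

False

For `fullmatch`, every character of the input must be accounted for by the pattern.
Here the pattern can't cover the whole string, so the call returns None, and `bool(None)` is False.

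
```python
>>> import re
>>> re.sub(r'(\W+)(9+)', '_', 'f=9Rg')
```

This matches one or more of a non-word character (captured); then one or more of a literal '9' (captured).
Matches: at [1:3] → '=9'.
Each match is replaced by '_'.

'f_Rg'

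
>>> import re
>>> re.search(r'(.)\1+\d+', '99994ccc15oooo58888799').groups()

('9',)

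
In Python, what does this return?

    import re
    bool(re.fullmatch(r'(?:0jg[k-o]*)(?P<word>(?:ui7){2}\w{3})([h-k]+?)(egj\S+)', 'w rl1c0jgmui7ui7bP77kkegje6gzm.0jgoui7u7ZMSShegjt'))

`re.fullmatch` requires the pattern to consume the entire string.
Here there's no way to consume every character, so the call returns None, and `bool(None)` is False.

False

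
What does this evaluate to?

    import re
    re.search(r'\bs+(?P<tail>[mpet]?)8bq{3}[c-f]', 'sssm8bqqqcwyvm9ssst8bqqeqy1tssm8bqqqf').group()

'sssm8bqqqc'

This matches a word boundary (`\b`, zero-width); then one or more of a literal 's'; then optionally one of [mpet] (captured as 'tail'); then the literal '8b', then exactly 3 of a literal 'q', then a character in [c-f].
`search` walks the string left to right and returns the first match it finds.
The match spans [0:10] → 'sssm8bqqqc'.
Captured: group 1 = 'm'.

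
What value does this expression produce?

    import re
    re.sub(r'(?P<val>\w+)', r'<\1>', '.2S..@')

The pattern matches one or more of a word character (captured as 'val').
Matches: at [1:3] → '2S'.
`\1` in the replacement pulls in group 1's text for each match.

'.<2S>..@'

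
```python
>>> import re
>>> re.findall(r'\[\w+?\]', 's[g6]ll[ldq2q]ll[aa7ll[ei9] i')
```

['[g6]', '[ldq2q]', '[ei9]']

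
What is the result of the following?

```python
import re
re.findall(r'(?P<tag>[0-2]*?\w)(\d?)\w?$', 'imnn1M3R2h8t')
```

[('2h', '8')]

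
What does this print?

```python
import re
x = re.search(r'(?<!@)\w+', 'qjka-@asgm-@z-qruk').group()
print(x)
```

qjka

`(?!…)`/`(?<!…)` only lets a position through if the neighbouring text does NOT match; no characters are consumed.
`search` walks the string left to right and returns the first match it finds.
The match spans [0:4] → 'qjka'.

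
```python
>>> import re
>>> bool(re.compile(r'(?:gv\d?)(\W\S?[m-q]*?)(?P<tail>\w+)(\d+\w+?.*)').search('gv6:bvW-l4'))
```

The pattern matches the literal 'gv', then optionally a digit (non-capturing group); then a non-word character, then optionally a non-whitespace character, then zero or more of a character in [m-q] (lazy) (captured); then one or more of a word character (captured as 'tail'); then one or more of a digit, then one or more of a word character (lazy), then zero or more of any character (captured).
`re.search` scans for the first position where the pattern succeeds.
Here nothing in the string fits, so the call returns None, and `bool(None)` is False.

False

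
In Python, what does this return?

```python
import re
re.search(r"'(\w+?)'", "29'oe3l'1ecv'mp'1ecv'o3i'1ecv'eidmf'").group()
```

"'oe3l'"

`re.search` scans for the first position where the pattern succeeds.
The match spans [2:8] → "'oe3l'".
Captured: group 1 = 'oe3l'.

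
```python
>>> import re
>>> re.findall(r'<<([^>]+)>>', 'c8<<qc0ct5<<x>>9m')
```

['qc0ct5<<x']

Matches: at [2:15] match '<<qc0ct5<<x>>', group 1 = 'qc0ct5<<x'.
`findall` collects group 1 from the one match (1 total).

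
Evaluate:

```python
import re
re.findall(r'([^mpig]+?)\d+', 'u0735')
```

['u']

The pattern matches one or more of any character except [mpig] (lazy) (captured); then one or more of a digit.
A `+?`/`*?`/`{m,n}?` starts at its minimum and grows only as far as needed for what follows to match.
Matches: at [0:5] match 'u0735', group 1 = 'u'.
With a single group, `findall` returns only what that group captured — 1 item.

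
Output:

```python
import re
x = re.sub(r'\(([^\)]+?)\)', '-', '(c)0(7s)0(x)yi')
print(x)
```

Matches: at [0:3] → '(c)'; at [4:8] → '(7s)'; at [9:12] → '(x)'.
Each match is replaced by '-'.

-0-0-yi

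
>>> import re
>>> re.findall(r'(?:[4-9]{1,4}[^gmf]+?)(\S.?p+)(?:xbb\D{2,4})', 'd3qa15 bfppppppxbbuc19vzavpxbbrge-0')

['bfpppppp', 'avp']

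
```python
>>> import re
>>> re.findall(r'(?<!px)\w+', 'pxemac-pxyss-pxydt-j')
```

['pxemac', 'pxyss', 'pxydt', 'j']

A negative assertion filters positions out without eating any characters.
Walking the string: at [0:6] → 'pxemac'; at [7:12] → 'pxyss'; at [13:18] → 'pxydt'; at [19:20] → 'j'.
`findall` yields the raw match text (4 of them) because the pattern has no groups.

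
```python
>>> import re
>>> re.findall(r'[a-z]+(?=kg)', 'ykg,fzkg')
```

The `(?=…)`/`(?<=…)` assertion just peeks at neighbouring text; it doesn't advance the match position.
Walking the string: at [0:1] → 'y'; at [4:6] → 'fz'.
Since nothing is captured, `findall` lists the 2 matched substrings directly.

['y', 'fz']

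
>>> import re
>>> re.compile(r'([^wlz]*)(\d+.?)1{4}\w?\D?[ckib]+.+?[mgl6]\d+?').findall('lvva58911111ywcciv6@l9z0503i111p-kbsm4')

This matches zero or more of any character except [wlz] (captured); then one or more of a digit, then optionally any character (captured); then exactly 4 of the literal '1', then optionally a word character, then optionally a non-digit; then one or more of one of [ckib], then one or more of any character (lazy); then one of [mgl6], then one or more of a digit (lazy).
Matches: at [1:22] match 'vva58911111ywcciv6@l9', groups = ('vva589', '1').
Multiple groups make `findall` return tuples — one 2-tuple for the one match.

[('vva589', '1')]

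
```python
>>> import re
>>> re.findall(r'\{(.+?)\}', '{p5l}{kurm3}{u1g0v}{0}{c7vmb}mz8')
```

['p5l', 'kurm3', 'u1g0v', '0', 'c7vmb']

Because the quantifier is non-greedy, it stops expanding at the earliest point where the rest of the pattern can succeed.
Scanning left to right: at [0:5] match '{p5l}', group 1 = 'p5l'; at [5:12] match '{kurm3}', group 1 = 'kurm3'; at [12:19] match '{u1g0v}', group 1 = 'u1g0v'; at [19:22] match '{0}', group 1 = '0'; at [22:29] match '{c7vmb}', group 1 = 'c7vmb'.
`findall` collects group 1 from each match (5 total).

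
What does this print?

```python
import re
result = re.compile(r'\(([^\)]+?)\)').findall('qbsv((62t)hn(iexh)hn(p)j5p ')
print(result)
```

Walking the string: at [4:10] match '((62t)', group 1 = '(62t'; at [12:18] match '(iexh)', group 1 = 'iexh'; at [20:23] match '(p)', group 1 = 'p'.
Because there's exactly one group, `findall` drops the full match and keeps group 1 from each hit.

['(62t', 'iexh', 'p']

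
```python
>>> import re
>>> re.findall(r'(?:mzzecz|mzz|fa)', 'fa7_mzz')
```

Scanning left to right: at [0:2] → 'fa'; at [4:7] → 'mzz'.
Since nothing is captured, `findall` lists the 2 matched substrings directly.

['fa', 'mzz']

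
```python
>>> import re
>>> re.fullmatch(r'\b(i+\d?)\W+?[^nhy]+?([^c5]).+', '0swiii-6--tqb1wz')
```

None

For `fullmatch`, every character of the input must be accounted for by the pattern.
Here the string isn't matched end-to-end, so the call returns None.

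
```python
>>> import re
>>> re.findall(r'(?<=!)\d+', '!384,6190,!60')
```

The lookaround is zero-width — it requires the adjacent text to match without consuming it, so the asserted text isn't part of the match.
`findall` yields the raw match text (2 of them) because the pattern has no groups.

['384', '60']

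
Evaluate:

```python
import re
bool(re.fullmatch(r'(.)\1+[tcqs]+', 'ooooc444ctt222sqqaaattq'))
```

False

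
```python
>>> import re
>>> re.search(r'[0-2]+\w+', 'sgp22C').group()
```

'22C'

Pattern: one or more of a character in [0-2]; then one or more of a word character.
`re.search` tries every starting position until one works.
The match spans [3:6] → '22C'.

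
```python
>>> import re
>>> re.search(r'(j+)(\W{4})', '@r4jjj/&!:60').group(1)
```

'jjj'

Pattern: one or more of a literal 'j' (captured); then exactly 4 of a non-word character (captured).
`re.search` tries every starting position until one works.
The match spans [3:10] → 'jjj/&!:'.
Captured: group 1 = 'jjj', group 2 = '/&!:'.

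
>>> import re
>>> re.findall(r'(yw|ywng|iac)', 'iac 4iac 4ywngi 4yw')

The regex engine tests alternatives in the order written; an earlier branch that matches wins even if a later one would match more.
Scanning left to right: at [0:3] match 'iac', group 1 = 'iac'; at [5:8] match 'iac', group 1 = 'iac'; at [10:12] match 'yw', group 1 = 'yw'; at [17:19] match 'yw', group 1 = 'yw'.
With a single group, `findall` returns only what that group captured — 4 items.

['iac', 'iac', 'yw', 'yw']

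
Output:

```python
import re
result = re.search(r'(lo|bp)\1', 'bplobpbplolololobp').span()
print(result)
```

(4, 8)

The backreference `\1` re-matches whatever the first group consumed, character for character.
The match spans [4:8] → 'bpbp'.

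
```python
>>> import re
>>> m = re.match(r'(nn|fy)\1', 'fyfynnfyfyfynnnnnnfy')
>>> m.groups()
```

('fy',)

`\1` is not a pattern — it's the concrete string captured by group 1, re-applied verbatim.
`re.match` only tries the pattern at the start of the string.
The match spans [0:4] → 'fyfy'.
Captured: group 1 = 'fy'.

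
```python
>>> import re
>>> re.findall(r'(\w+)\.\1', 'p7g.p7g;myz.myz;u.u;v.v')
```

['p7g', 'myz', 'u', 'v']

The backreference `\1` re-matches whatever the first group consumed, character for character.
Scanning left to right: at [0:7] match 'p7g.p7g', group 1 = 'p7g'; at [8:15] match 'myz.myz', group 1 = 'myz'; at [16:19] match 'u.u', group 1 = 'u'; at [20:23] match 'v.v', group 1 = 'v'.
With a single group, `findall` returns only what that group captured — 4 items.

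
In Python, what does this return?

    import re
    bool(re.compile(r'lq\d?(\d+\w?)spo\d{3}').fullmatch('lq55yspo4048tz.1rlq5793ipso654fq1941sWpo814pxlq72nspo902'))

False

`re.fullmatch` requires the pattern to consume the entire string.
Here there's no way to consume every character, so the call returns None, and `bool(None)` is False.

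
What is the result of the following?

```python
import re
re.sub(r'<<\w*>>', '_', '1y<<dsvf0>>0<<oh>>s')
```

'1y_0_s'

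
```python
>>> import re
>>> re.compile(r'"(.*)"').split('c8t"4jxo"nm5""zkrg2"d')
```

The group in the pattern means `split` returns the separators' captures alongside the pieces.

['c8t', '4jxo"nm5""zkrg2', 'd']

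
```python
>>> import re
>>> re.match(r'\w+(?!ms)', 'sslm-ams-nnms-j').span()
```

(0, 4)

`(?!…)`/`(?<!…)` only lets a position through if the neighbouring text does NOT match; no characters are consumed.
`match` is anchored at position 0; if the pattern doesn't fit there, it returns None.
The match spans [0:4] → 'sslm'.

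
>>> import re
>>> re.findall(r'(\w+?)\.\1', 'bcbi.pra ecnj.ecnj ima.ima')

['ecnj', 'ima']

After group 1 captures some text, `\1` only succeeds where that same text appears again.
One capturing group, so `findall` returns just the captured substring from each match — 2 in all.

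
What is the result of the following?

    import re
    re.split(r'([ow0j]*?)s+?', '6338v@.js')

['6338v@.', 'j', '']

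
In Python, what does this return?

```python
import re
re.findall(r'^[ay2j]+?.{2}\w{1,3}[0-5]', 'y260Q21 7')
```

No capturing groups, so `findall` returns the 1 full match string.

['y260Q21']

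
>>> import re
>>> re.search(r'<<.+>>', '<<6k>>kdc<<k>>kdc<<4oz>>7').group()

'<<6k>>kdc<<k>>kdc<<4oz>>'

`re.search` scans for the first position where the pattern succeeds.
The match spans [0:24] → '<<6k>>kdc<<k>>kdc<<4oz>>'.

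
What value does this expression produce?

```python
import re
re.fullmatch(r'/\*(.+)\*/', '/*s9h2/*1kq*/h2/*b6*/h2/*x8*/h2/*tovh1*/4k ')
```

`re.fullmatch` is like wrapping the pattern in `^…$` (in single-line mode).
Here the string isn't matched end-to-end, so the call returns None.

None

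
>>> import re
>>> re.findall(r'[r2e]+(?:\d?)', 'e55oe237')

The pattern matches one or more of one of [r2e]; then optionally a digit (non-capturing group).
Walking the string: at [0:2] → 'e5'; at [4:7] → 'e23'.
Since nothing is captured, `findall` lists the 2 matched substrings directly.

['e5', 'e23']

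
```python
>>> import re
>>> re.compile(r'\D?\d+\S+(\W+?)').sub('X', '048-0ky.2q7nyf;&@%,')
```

'X'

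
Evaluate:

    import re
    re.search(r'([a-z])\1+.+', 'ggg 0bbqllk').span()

(0, 11)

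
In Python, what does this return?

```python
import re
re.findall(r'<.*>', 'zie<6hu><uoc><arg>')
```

['<6hu><uoc><arg>']

With no groups in the pattern, `findall` gives back each whole match — 1 here.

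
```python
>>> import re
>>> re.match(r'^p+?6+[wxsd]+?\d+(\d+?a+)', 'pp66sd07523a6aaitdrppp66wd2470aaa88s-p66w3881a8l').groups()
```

The match spans [0:12] → 'pp66sd07523a'.
Captured: group 1 = '3a'.

('3a',)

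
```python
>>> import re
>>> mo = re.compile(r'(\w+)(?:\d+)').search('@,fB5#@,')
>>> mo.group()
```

'fB5'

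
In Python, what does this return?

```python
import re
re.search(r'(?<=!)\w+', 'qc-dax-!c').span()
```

Because the assertion is zero-width, the text it checks is not consumed and won't appear in the result.
`re.search` scans for the first position where the pattern succeeds.
The match spans [8:9] → 'c'.

(8, 9)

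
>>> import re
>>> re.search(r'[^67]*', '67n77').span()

(0, 0)

This matches zero or more of any character except [67].
`search` walks the string left to right and returns the first match it finds.
The match spans [0:0] → ''.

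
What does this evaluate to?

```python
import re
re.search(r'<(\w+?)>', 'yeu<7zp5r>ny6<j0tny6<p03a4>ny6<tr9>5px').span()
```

`re.search` scans for the first position where the pattern succeeds.
The match spans [3:10] → '<7zp5r>'.
Captured: group 1 = '7zp5r'.

(3, 10)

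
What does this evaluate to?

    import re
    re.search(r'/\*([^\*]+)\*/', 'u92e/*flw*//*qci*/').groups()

('flw',)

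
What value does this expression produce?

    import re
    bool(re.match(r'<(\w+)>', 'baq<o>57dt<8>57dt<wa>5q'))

False

`match` is anchored at position 0; if the pattern doesn't fit there, it returns None.
Here position 0 doesn't satisfy it, so the call returns None, and `bool(None)` is False.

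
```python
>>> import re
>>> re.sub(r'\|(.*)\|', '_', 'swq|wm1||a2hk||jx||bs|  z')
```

Matches: at [3:22] → '|wm1||a2hk||jx||bs|'.
Every occurrence is swapped for '_'.

'swq_  z'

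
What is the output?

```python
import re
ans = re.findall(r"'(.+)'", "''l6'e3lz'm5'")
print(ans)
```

Walking the string: at [0:13] match "''l6'e3lz'm5'", group 1 = "'l6'e3lz'm5".
One capturing group, so `findall` returns just the captured substring from the one match — 1 in all.

["'l6'e3lz'm5"]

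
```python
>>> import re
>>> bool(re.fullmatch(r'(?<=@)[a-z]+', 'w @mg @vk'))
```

The lookaround is zero-width — it requires the adjacent text to match without consuming it, so the asserted text isn't part of the match.
`re.fullmatch` requires the pattern to consume the entire string.
Here there's no way to consume every character, so the call returns None, and `bool(None)` is False.

False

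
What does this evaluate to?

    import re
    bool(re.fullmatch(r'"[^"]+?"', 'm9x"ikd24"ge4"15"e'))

`re.fullmatch` requires the pattern to consume the entire string.
Here the string isn't matched end-to-end, so the call returns None, and `bool(None)` is False.

False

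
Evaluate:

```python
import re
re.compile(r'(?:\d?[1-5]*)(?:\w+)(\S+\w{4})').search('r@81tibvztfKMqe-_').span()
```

Pattern: optionally a digit, then zero or more of a character in [1-5] (non-capturing group); then one or more of a word character (non-capturing group); then one or more of a non-whitespace character, then exactly 4 of a word character (captured).
`re.search` tries every starting position until one works.
The match spans [0:15] → 'r@81tibvztfKMqe'.
Captured: group 1 = '@81tibvztfKMqe'.

(0, 15)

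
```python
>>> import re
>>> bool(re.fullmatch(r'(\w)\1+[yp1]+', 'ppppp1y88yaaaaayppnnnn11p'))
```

`fullmatch` succeeds only if the pattern covers the string from start to end.
Here the string isn't matched end-to-end, so the call returns None, and `bool(None)` is False.

False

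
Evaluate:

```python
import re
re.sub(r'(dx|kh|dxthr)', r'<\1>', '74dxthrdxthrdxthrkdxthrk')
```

'74<dx>thr<dx>thr<dx>thrk<dx>thrk'

Branches in `(...|...)` are attempted left-to-right; the first branch that allows the whole pattern to succeed is taken.
Matches: at [2:4] → 'dx'; at [7:9] → 'dx'; at [12:14] → 'dx'; at [18:20] → 'dx'.
The replacement refers to a captured group, so each match is rewritten using its own captured text.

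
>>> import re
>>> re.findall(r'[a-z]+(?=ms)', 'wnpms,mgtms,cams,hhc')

The positive lookaround only admits positions where the adjacent text matches; those characters stay outside the span.
`findall` yields the raw match text (3 of them) because the pattern has no groups.

['wnp', 'mgt', 'ca']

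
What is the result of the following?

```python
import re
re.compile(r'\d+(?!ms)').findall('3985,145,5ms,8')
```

`(?!…)`/`(?<!…)` only lets a position through if the neighbouring text does NOT match; no characters are consumed.
Matches: at [0:4] → '3985'; at [5:8] → '145'; at [13:14] → '8'.
With no groups in the pattern, `findall` gives back each whole match — 3 here.

['3985', '145', '8']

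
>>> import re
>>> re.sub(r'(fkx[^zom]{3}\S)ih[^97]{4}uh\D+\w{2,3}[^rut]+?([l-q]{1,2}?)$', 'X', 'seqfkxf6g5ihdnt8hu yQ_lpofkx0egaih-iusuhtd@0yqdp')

The pattern matches the literal 'fkx', then exactly 3 of any character except [zom], then a non-whitespace character (captured); then the literal 'ih', then exactly 4 of any character except [97], then the literal 'uh'; then one or more of a non-digit, then 2 to 3 of a word character, then one or more of any character except [rut] (lazy); then 1 to 2 of a character in [l-q] (lazy) (captured); then anchored at the end.
Matches: at [25:48] → 'fkx0egaih-iusuhtd@0yqdp'.
Every occurrence is swapped for 'X'.

'seqfkxf6g5ihdnt8hu yQ_lpoX'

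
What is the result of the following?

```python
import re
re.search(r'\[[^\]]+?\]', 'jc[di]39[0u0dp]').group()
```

'[di]'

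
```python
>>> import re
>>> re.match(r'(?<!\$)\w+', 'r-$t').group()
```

'r'

A negative assertion filters positions out without eating any characters.
With `match`, the pattern is implicitly anchored at the beginning.
The match spans [0:1] → 'r'.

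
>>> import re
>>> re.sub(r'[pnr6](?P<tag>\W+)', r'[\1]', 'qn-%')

The pattern matches one of [pnr6]; then one or more of a non-word character (captured as 'tag').
Matches: at [1:4] → 'n-%'.
The replacement refers to a captured group, so each match is rewritten using its own captured text.

'q[-%]'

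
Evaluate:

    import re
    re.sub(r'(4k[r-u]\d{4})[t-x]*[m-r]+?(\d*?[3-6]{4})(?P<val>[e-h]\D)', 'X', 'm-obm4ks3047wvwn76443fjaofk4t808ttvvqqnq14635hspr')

'm-obmXaofk4t808ttvvqqnq14635hspr'

Pattern: the literal '4k', then a character in [r-u], then exactly 4 of a digit (captured); then zero or more of a character in [t-x], then one or more of a character in [m-r] (lazy); then zero or more of a digit (lazy), then exactly 4 of a character in [3-6] (captured); then a character in [e-h], then a non-digit (captured as 'val').
Matches: at [5:23] → '4ks3047wvwn76443fj'.
`sub` substitutes 'X' at each match site.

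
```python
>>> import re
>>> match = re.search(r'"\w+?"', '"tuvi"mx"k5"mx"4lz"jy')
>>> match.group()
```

The match spans [0:6] → '"tuvi"'.

'"tuvi"'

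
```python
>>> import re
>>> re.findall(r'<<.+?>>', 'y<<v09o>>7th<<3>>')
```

The `?` after the quantifier makes it lazy — it takes as little as possible before letting the rest of the pattern try.
Scanning left to right: at [1:9] → '<<v09o>>'; at [12:17] → '<<3>>'.
`findall` yields the raw match text (2 of them) because the pattern has no groups.

['<<v09o>>', '<<3>>']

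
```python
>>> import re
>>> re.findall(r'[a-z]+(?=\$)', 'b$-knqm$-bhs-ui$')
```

['b', 'knqm', 'ui']

Lookahead/lookbehind check context without consuming it, so the matched span excludes the asserted characters.
No capturing groups, so `findall` returns the 3 full match strings.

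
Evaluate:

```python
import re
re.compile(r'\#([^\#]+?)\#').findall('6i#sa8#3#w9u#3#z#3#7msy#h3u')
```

['sa8', 'w9u', 'z', '7msy']

Walking the string: at [2:7] match '#sa8#', group 1 = 'sa8'; at [8:13] match '#w9u#', group 1 = 'w9u'; at [14:17] match '#z#', group 1 = 'z'; at [18:24] match '#7msy#', group 1 = '7msy'.
With a single group, `findall` returns only what that group captured — 4 items.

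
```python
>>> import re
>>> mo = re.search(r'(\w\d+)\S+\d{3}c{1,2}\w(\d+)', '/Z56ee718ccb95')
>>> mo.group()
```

Pattern: a word character, then one or more of a digit (captured); then one or more of a non-whitespace character, then exactly 3 of a digit; then 1 to 2 of the literal 'c', then a word character; then one or more of a digit (captured).
`re.search` tries every starting position until one works.
The match spans [1:14] → 'Z56ee718ccb95'.
Captured: group 1 = 'Z56', group 2 = '95'.

'Z56ee718ccb95'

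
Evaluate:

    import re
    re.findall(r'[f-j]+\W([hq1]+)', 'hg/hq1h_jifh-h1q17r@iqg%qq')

Pattern: one or more of a character in [f-j], then a non-word character; then one or more of one of [hq1] (captured).
Walking the string: at [0:7] match 'hg/hq1h', group 1 = 'hq1h'; at [8:17] match 'jifh-h1q1', group 1 = 'h1q1'; at [22:26] match 'g%qq', group 1 = 'qq'.
With a single group, `findall` returns only what that group captured — 3 items.

['hq1h', 'h1q1', 'qq']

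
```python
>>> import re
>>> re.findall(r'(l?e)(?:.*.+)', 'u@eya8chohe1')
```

['e']

The pattern matches optionally a literal 'l', then a literal 'e' (captured); then zero or more of any character, then one or more of any character (non-capturing group).
Walking the string: at [2:12] match 'eya8chohe1', group 1 = 'e'.
With a single group, `findall` returns only what that group captured — 1 item.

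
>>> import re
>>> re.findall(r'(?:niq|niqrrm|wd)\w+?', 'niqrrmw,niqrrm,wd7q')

['niqr', 'niqr', 'wd7']

`|` is ordered: at each position the engine commits to the first alternative that works.
With no groups in the pattern, `findall` gives back each whole match — 3 here.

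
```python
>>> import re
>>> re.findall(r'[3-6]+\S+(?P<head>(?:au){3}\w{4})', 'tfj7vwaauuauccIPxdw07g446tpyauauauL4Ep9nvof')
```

Pattern: one or more of a character in [3-6]; then one or more of a non-whitespace character; then the literal 'au' repeated 3 times, then exactly 4 of a word character (captured as 'head').
One capturing group, so `findall` returns just the captured substring from the one match — 1 in all.

['auauauL4Ep']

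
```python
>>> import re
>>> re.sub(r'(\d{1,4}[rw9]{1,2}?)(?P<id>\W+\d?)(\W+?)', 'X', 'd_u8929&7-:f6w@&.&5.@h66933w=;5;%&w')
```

Pattern: 1 to 4 of a digit, then 1 to 2 of one of [rw9] (lazy) (captured); then one or more of a non-word character, then optionally a digit (captured as 'id'); then one or more of a non-word character (lazy) (captured).
A non-greedy quantifier consumes as few characters as it can — just enough that the remainder of the pattern still matches from where it stops; whatever follows it matches normally.
Matches: at [3:10] → '8929&7-'; at [12:20] → '6w@&.&5.'; at [23:32] → '6933w=;5;'.
Each match is replaced by 'X'.

'd_uX:fX@h6X%&w'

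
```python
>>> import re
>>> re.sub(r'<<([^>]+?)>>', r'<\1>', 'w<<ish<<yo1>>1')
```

Matches: at [1:13] → '<<ish<<yo1>>'.
`\1` in the replacement pulls in group 1's text for each match.

'w<ish<<yo1>1'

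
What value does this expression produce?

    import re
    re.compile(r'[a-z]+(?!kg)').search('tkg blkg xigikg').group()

'tkg'

`(?!…)`/`(?<!…)` only lets a position through if the neighbouring text does NOT match; no characters are consumed.
`search` walks the string left to right and returns the first match it finds.
The match spans [0:3] → 'tkg'.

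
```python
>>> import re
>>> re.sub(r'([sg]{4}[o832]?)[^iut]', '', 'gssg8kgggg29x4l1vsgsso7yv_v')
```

'x4l1vyv_v'

This matches exactly 4 of one of [sg], then optionally one of [o832] (captured); then any character except [iut].
Each match is replaced by ''.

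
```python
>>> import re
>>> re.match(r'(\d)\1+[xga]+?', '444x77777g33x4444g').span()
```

`\1` is not a pattern — it's the concrete string captured by group 1, re-applied verbatim.
`re.match` won't scan ahead — the pattern has to work from the very first character.
The match spans [0:4] → '444x'.
Captured: group 1 = '4'.

(0, 4)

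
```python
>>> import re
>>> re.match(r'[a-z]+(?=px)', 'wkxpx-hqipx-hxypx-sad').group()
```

'wkx'

The `(?=…)`/`(?<=…)` assertion just peeks at neighbouring text; it doesn't advance the match position.
`match` is anchored at position 0; if the pattern doesn't fit there, it returns None.
The match spans [0:3] → 'wkx'.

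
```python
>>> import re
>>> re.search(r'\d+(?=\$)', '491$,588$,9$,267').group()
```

'491'

The `(?=…)`/`(?<=…)` assertion just peeks at neighbouring text; it doesn't advance the match position.
`re.search` scans for the first position where the pattern succeeds.
The match spans [0:3] → '491'.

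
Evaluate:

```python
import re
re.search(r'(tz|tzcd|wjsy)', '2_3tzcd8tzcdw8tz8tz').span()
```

(3, 5)

Alternation isn't longest-match — the leftmost alternative that fits at this position is chosen.
`re.search` scans for the first position where the pattern succeeds.
The match spans [3:5] → 'tz'.
Captured: group 1 = 'tz'.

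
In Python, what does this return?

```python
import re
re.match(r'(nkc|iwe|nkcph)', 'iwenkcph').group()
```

'iwe'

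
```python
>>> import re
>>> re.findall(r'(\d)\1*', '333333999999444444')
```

`\1` is not a pattern — it's the concrete string captured by group 1, re-applied verbatim.
Walking the string: at [0:6] match '333333', group 1 = '3'; at [6:12] match '999999', group 1 = '9'; at [12:18] match '444444', group 1 = '4'.
Because there's exactly one group, `findall` drops the full match and keeps group 1 from each hit.

['3', '9', '4']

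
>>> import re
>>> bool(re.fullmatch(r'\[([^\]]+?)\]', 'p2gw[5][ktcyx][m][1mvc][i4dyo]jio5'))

False

`re.fullmatch` is like wrapping the pattern in `^…$` (in single-line mode).
Here the string isn't matched end-to-end, so the call returns None, and `bool(None)` is False.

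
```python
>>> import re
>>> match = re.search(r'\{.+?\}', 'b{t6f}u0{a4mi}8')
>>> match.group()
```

`re.search` scans for the first position where the pattern succeeds.
The match spans [1:6] → '{t6f}'.

'{t6f}'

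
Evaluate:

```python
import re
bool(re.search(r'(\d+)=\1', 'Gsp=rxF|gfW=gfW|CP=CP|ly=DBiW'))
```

`\1` has to match the exact text group 1 already captured.
`re.search` scans for the first position where the pattern succeeds.
Here no position works, so the call returns None, and `bool(None)` is False.

False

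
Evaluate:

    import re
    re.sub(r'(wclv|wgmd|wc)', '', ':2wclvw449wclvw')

':2w449w'

The regex engine tests alternatives in the order written; an earlier branch that matches wins even if a later one would match more.
Matches: at [2:6] → 'wclv'; at [10:14] → 'wclv'.
Every occurrence is swapped for ''.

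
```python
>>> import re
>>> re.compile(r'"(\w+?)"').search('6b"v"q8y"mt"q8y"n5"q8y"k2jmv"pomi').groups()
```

('v',)

`re.search` tries every starting position until one works.
The match spans [2:5] → '"v"'.
Captured: group 1 = 'v'.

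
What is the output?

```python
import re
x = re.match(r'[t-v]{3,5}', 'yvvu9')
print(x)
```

None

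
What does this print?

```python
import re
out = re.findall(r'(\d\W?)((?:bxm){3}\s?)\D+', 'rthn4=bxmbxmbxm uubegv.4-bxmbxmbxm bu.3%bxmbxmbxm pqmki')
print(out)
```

This matches a digit, then optionally a non-word character (captured); then the literal 'bxm' repeated 3 times, then optionally whitespace (captured); then one or more of a non-digit.
2 groups means each result is a tuple of 2 captured strings — 3 here.

[('4=', 'bxmbxmbxm '), ('4-', 'bxmbxmbxm '), ('3%', 'bxmbxmbxm ')]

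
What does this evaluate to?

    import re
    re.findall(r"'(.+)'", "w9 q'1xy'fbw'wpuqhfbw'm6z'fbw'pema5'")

["1xy'fbw'wpuqhfbw'm6z'fbw'pema5"]

Walking the string: at [4:36] match "'1xy'fbw'wpuqhfbw'm6z'fbw'pema5'", group 1 = "1xy'fbw'wpuqhfbw'm6z'fbw'pema5".
One capturing group, so `findall` returns just the captured substring from the one match — 1 in all.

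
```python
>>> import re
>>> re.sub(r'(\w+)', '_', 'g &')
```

'_ &'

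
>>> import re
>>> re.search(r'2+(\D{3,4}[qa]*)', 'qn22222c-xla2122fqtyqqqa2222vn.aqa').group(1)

'c-xla'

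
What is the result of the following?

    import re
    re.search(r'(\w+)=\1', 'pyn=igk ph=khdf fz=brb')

The backreference `\1` re-matches whatever the first group consumed, character for character.
Here the pattern never matches, so the call returns None.

None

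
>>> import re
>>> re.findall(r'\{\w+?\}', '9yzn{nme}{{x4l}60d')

Walking the string: at [4:9] → '{nme}'; at [10:15] → '{x4l}'.
With no groups in the pattern, `findall` gives back each whole match — 2 here.

['{nme}', '{x4l}']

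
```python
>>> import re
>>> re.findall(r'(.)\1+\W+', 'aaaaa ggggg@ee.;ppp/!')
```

`\1` has to match the exact text group 1 already captured.
Matches: at [0:6] match 'aaaaa ', group 1 = 'a'; at [6:12] match 'ggggg@', group 1 = 'g'; at [12:16] match 'ee.;', group 1 = 'e'; at [16:21] match 'ppp/!', group 1 = 'p'.
One capturing group, so `findall` returns just the captured substring from each match — 4 in all.

['a', 'g', 'e', 'p']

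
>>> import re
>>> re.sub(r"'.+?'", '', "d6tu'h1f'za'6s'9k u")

The `?` after the quantifier makes it lazy — it takes as little as possible before letting the rest of the pattern try.
Every occurrence is swapped for ''.

'd6tuza9k u'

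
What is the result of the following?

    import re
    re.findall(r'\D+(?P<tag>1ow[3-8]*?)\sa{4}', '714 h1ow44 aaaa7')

['1ow44']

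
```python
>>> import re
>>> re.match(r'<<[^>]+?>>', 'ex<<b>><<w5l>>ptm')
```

None

`match` is anchored at position 0; if the pattern doesn't fit there, it returns None.
Here the pattern fails at index 0, so the call returns None.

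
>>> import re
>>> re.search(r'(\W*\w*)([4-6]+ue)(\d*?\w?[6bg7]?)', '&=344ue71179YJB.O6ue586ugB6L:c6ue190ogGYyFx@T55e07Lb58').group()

'&=344ue7'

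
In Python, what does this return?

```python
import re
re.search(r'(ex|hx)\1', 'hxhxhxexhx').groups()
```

('hx',)

The backreference `\1` re-matches whatever the first group consumed, character for character.
`re.search` tries every starting position until one works.
The match spans [0:4] → 'hxhx'.
Captured: group 1 = 'hx'.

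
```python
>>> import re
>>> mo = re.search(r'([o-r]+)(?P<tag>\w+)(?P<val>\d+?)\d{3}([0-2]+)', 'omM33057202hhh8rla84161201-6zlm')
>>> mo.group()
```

'omM33057202hhh8rla84161201'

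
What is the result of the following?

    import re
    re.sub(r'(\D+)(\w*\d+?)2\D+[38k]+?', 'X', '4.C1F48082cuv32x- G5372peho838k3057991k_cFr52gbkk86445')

This matches one or more of a non-digit (captured); then zero or more of a word character, then one or more of a digit (lazy) (captured); then the literal '2', then one or more of a non-digit, then one or more of one of [38k] (lazy).
Every occurrence is swapped for 'X'.

'4X2X6445'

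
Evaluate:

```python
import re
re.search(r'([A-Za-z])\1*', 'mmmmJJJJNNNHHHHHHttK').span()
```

(0, 4)

A backreference is literal: `\1` must see the identical characters the first group matched.
`search` walks the string left to right and returns the first match it finds.
The match spans [0:4] → 'mmmm'.
Captured: group 1 = 'm'.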